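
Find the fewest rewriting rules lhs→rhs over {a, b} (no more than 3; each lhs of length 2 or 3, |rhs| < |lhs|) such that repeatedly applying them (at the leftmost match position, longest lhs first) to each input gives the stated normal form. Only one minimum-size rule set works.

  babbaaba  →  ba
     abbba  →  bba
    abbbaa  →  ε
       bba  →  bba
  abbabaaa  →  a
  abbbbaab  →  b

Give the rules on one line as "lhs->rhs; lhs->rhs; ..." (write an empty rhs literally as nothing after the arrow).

aa->; ab->; baa->aa

  | babbaaba => bbaaba => baaba => aaba => ba
  | abbba => bba
  | abbbaa => bbaa => baa => aa => ε
  | bba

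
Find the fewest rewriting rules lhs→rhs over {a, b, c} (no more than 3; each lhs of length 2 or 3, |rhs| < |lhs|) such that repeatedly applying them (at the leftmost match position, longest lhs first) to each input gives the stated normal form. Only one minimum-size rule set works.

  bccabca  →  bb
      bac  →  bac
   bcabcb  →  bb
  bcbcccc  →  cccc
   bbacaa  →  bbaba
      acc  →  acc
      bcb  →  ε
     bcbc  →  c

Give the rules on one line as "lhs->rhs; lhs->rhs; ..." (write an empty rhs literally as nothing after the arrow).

bcb->; ca->b

  | bccabca => bcbbca => bca => bb
  | bac
  | bcabcb => bbbcb => bb
  | bcbcccc => cccc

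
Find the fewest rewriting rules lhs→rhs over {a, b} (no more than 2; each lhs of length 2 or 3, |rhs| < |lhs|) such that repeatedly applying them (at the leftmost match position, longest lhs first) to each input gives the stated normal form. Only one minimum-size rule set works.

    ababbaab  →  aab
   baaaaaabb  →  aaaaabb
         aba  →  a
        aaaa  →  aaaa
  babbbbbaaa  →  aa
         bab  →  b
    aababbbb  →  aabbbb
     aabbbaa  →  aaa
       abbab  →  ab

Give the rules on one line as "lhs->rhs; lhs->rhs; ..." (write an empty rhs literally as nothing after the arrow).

  | ababbaab => abbaab => abaab => aab
  | baaaaaabb => aaaaabb
  | aba => a
  | aaaa

ba->; bba->ba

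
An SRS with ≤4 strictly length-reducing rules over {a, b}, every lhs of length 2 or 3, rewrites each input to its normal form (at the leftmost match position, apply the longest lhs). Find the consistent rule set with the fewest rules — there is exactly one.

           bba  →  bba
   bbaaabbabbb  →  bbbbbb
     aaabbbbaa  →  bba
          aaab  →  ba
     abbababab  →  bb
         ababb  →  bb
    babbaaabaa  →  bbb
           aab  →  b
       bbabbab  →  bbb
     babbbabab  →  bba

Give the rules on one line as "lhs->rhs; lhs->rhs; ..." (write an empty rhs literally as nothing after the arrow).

  | bba
  | bbaaabbabbb => bbbabbabbb => bbbababbb => bbbaabbb => bbbbbb
  | aaabbbbaa => babbbbaa => babbbaa => babbaa => babaa => baaa => bba
  | aaab => bab => ba

aa->; aaa->ba; ab->a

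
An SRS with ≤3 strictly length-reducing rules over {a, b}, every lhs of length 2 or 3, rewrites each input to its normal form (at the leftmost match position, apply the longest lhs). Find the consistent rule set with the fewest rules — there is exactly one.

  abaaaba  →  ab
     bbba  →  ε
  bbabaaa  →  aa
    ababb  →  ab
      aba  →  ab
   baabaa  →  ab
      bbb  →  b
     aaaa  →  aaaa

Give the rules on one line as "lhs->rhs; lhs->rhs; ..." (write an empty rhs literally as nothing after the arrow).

aba->ab; ba->; bb->b

  | abaaaba => abaaba => ababa => abba => aba => ab
  | bbba => bba => ba => ε
  | bbabaaa => babaaa => baaa => aa
  | ababb => abbb => abb => ab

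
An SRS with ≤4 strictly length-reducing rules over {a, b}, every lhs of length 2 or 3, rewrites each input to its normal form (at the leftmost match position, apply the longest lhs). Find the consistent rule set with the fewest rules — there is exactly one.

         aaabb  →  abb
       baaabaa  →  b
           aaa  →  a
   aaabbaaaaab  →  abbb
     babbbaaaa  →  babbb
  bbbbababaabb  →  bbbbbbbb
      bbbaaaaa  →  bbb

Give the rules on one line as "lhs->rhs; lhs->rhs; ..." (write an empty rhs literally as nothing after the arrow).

  | aaabb => abb
  | baaabaa => babaa => baa => b
  | aaa => a
  | aaabbaaaaab => abbaaaaab => abbaaaab => abbaaab => abbaab => abbab => abbb

aa->; aba->a; bba->bb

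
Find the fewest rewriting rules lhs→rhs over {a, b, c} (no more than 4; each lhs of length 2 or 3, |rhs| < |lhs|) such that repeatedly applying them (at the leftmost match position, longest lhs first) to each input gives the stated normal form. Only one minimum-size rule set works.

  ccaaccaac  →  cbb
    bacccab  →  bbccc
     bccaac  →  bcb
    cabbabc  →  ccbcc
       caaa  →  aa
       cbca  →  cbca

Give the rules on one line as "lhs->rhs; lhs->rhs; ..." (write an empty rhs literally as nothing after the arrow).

  | ccaaccaac => caccaac => cbcaac => cbac => cbb
  | bacccab => bbccab => bbccc
  | bccaac => bcac => bcb
  | cabbabc => ccbabc => ccbcc

ab->c; ac->b; caa->a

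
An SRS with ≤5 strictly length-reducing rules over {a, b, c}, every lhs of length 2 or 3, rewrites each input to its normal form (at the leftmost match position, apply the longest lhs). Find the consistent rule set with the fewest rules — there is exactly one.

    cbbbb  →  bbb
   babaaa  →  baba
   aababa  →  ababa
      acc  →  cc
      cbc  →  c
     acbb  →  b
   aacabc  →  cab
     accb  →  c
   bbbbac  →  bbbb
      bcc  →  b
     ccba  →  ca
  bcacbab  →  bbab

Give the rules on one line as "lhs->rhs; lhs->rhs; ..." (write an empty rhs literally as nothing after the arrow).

aa->a; ac->c; bc->b; cb->

  | cbbbb => bbb
  | babaaa => babaa => baba
  | aababa => ababa
  | acc => cc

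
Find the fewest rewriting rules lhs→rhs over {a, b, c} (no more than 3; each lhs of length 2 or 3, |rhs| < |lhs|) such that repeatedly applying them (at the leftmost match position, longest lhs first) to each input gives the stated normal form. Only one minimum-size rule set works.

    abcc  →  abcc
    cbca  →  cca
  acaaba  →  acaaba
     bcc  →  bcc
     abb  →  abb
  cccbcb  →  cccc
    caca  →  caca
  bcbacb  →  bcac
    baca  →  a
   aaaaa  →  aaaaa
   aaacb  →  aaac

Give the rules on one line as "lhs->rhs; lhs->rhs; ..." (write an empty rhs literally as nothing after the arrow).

  | abcc
  | cbca => cca
  | acaaba
  | bcc

bac->; cb->c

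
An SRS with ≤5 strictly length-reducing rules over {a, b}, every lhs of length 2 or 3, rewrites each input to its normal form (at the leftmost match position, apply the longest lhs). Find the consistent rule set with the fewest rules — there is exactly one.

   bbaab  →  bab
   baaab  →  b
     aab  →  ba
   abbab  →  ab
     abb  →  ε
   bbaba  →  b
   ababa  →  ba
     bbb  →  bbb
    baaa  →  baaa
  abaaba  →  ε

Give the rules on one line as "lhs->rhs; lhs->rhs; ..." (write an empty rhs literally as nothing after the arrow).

  | bbaab => bab
  | baaab => baba => b
  | aab => ba
  | abbab => ab

aab->ba; aba->; abb->; bba->b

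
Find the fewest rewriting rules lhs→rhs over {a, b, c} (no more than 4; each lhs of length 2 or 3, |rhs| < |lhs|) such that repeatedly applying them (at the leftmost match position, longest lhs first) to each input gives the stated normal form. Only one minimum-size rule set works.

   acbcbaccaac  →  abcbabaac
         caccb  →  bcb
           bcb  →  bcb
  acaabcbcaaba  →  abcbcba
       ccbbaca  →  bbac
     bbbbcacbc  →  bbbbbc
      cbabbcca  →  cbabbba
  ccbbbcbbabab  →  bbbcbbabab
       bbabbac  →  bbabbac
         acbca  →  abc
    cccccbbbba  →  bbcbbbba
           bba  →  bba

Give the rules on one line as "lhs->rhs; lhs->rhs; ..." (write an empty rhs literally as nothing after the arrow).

  | acbcbaccaac => abcbaccaac => abcbabaac
  | caccb => cccb => bcb
  | bcb
  | acaabcbcaaba => acabcbcaaba => acbcbcaaba => abcbcaaba => abcbcaba => abcbcba

acb->ab; ca->c; cc->b; ccb->b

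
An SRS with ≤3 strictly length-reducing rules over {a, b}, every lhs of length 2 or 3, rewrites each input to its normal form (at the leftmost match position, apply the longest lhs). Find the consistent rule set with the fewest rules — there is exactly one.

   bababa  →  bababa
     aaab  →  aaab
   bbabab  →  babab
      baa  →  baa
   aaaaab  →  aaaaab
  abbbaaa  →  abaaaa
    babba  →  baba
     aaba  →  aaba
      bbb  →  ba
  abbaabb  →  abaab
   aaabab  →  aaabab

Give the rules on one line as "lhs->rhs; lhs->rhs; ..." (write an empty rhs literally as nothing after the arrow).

bb->b; bbb->ba

  | bababa
  | aaab
  | bbabab => babab
  | baa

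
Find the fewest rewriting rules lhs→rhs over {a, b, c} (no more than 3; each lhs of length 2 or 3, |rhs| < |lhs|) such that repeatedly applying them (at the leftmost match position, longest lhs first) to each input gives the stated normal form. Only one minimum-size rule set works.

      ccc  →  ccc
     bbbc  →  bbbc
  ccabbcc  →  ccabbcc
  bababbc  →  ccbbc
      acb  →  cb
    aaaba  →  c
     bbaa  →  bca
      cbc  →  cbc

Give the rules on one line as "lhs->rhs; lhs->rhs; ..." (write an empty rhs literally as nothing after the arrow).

ac->c; ba->c

  | ccc
  | bbbc
  | ccabbcc
  | bababbc => cbabbc => ccbbc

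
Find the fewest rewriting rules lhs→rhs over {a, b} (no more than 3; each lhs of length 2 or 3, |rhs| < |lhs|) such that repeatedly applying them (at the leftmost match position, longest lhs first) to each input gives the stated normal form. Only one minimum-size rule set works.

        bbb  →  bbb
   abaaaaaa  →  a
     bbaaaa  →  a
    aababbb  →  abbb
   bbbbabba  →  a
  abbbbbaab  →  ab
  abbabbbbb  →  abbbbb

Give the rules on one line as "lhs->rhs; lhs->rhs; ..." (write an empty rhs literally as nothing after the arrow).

aa->a; ba->a

  | bbb
  | abaaaaaa => aaaaaaa => aaaaaa => aaaaa => aaaa => aaa => aa => a
  | bbaaaa => baaaa => aaaa => aaa => aa => a
  | aababbb => ababbb => aabbb => abbb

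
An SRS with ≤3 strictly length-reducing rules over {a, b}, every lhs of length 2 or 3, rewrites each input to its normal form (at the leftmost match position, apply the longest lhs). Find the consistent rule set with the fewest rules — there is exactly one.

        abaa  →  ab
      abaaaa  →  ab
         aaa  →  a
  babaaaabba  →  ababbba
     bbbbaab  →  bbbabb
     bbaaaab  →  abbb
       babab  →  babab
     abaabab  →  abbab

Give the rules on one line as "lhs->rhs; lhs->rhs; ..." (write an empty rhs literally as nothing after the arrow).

aa->a; baa->ab

  | abaa => aab => ab
  | abaaaa => aabaa => abaa => aab => ab
  | aaa => aa => a
  | babaaaabba => baabaabba => abbaabba => ababbba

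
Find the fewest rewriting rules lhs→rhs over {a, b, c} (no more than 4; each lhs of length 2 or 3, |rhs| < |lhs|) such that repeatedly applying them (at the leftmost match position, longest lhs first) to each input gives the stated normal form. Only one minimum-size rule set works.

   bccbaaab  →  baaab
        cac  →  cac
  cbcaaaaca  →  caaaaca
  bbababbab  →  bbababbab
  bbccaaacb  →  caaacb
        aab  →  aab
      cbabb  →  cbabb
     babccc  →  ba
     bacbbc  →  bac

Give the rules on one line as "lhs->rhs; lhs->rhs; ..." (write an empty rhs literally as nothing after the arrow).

  | bccbaaab => bcbaaab => baaab
  | cac
  | cbcaaaaca => caaaaca
  | bbababbab

bbc->; bc->; bcc->bc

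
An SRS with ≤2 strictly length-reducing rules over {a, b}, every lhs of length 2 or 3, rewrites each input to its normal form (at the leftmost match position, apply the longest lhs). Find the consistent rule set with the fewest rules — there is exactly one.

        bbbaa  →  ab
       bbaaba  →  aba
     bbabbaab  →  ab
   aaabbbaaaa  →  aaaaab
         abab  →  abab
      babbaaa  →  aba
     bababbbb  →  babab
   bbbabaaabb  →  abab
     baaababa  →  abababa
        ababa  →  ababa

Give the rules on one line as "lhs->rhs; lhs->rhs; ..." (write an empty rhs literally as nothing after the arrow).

baa->ab; bb->b

  | bbbaa => bbaa => baa => ab
  | bbaaba => baaba => abba => aba
  | bbabbaab => babbaab => babaab => baabb => abbb => abb => ab
  | aaabbbaaaa => aaabbaaaa => aaabaaaa => aaaabaa => aaaaab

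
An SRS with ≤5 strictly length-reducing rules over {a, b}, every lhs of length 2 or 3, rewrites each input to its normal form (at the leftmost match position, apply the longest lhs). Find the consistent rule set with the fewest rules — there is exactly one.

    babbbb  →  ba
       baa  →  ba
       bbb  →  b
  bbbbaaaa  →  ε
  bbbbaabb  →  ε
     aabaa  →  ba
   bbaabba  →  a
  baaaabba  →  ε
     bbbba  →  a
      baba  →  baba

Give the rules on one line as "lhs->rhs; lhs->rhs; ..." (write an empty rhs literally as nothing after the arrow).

aa->; abb->ba; baa->ba; bb->

  | babbbb => bbabb => abb => ba
  | baa => ba
  | bbb => b
  | bbbbaaaa => bbaaaa => aaaa => aa => ε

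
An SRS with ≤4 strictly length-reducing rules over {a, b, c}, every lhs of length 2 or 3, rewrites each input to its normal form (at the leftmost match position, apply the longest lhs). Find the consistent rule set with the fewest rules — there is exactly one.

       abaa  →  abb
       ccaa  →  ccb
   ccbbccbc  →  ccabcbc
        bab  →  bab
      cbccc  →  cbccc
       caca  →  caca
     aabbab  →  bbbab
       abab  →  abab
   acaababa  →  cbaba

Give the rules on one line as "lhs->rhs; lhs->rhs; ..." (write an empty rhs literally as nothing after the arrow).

  | abaa => abb
  | ccaa => ccb
  | ccbbccbc => ccabcbc
  | bab

aa->b; acb->c; bbc->ab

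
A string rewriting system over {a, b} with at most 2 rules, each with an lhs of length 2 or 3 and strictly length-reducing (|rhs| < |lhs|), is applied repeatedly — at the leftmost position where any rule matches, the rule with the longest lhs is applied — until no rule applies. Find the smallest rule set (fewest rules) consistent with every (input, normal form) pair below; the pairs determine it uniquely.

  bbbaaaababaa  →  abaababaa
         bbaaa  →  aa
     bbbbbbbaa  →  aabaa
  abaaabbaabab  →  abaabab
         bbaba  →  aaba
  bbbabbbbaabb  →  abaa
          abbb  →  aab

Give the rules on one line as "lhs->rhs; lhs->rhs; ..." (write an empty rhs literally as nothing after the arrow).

aaa->aa; bb->a

  | bbbaaaababaa => abaaaababaa => abaaababaa => abaababaa
  | bbaaa => aaaa => aaa => aa
  | bbbbbbbaa => abbbbbaa => aabbbaa => aaabaa => aabaa
  | abaaabbaabab => abaabbaabab => abaaaaabab => abaaaabab => abaaabab => abaabab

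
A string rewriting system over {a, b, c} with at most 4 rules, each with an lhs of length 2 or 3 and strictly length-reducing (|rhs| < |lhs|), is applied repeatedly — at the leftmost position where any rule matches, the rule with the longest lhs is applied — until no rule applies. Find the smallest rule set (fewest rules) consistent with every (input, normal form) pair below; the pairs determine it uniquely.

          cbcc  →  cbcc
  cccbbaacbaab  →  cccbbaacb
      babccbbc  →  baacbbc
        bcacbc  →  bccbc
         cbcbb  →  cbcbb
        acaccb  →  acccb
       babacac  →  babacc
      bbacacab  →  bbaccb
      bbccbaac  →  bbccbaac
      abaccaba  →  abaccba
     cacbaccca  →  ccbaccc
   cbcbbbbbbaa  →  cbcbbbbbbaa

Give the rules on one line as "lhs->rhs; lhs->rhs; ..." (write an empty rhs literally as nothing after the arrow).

  | cbcc
  | cccbbaacbaab => cccbbaacb
  | babccbbc => baacbbc
  | bcacbc => bccbc

aab->; abc->aa; ca->c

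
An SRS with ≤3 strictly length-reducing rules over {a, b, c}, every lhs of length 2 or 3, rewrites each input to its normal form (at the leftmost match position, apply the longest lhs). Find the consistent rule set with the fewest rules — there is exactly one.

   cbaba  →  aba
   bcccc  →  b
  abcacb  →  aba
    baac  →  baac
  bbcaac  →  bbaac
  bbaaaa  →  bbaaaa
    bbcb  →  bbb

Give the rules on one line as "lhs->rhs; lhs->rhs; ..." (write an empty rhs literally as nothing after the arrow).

bc->b; cb->

  | cbaba => aba
  | bcccc => bccc => bcc => bc => b
  | abcacb => abacb => aba
  | baac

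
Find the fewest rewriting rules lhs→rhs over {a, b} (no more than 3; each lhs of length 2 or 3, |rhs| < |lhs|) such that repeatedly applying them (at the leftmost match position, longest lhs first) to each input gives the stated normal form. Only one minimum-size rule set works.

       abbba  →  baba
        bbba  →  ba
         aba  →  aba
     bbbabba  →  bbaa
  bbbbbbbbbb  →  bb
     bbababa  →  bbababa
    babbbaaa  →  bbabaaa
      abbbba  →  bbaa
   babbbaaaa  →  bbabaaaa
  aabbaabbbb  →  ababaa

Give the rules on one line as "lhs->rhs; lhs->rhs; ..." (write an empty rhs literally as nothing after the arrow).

  | abbba => baba
  | bbba => ba
  | aba
  | bbbabba => babba => bbaa

abb->ba; bbb->b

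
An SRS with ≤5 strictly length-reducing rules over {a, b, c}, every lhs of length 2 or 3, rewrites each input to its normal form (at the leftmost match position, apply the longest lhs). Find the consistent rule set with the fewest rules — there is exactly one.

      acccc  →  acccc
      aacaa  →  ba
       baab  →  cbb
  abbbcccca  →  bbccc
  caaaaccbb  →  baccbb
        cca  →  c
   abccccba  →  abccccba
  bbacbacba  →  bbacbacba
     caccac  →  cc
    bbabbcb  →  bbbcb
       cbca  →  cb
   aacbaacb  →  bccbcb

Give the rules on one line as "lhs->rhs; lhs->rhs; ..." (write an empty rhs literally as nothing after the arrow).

aa->b; abb->b; baa->cb; ca->

  | acccc
  | aacaa => bcaa => ba
  | baab => cbb
  | abbbcccca => bbcccca => bbccc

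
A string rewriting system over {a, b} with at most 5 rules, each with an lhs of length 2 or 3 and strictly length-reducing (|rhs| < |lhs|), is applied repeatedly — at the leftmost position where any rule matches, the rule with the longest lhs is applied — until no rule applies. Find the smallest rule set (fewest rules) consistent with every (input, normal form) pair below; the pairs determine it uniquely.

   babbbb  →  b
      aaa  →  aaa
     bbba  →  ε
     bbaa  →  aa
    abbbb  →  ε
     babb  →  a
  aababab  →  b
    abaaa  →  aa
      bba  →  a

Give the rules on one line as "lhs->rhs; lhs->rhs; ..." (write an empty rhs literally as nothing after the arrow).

ab->; aba->; bb->a; bba->a

  | babbbb => bbbb => abb => b
  | aaa
  | bbba => aba => ε
  | bbaa => aa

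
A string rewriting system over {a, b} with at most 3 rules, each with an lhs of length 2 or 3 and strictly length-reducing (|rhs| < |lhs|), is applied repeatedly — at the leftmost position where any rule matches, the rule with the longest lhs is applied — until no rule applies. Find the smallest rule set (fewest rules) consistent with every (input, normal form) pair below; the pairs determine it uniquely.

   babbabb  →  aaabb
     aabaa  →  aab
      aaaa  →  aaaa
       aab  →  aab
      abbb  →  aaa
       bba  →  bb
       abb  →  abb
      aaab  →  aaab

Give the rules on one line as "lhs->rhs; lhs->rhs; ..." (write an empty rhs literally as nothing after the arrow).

  | babbabb => bbbabb => aaabb
  | aabaa => aaba => aab
  | aaaa
  | aab

ba->b; bbb->aa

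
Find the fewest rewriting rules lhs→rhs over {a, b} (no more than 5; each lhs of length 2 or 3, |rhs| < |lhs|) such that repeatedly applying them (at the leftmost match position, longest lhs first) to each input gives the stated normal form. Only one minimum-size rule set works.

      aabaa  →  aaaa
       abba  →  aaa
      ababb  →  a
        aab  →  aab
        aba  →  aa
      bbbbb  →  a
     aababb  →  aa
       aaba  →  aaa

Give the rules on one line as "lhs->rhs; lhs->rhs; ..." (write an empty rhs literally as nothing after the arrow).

  | aabaa => aaaa
  | abba => aaa
  | ababb => abbb => a
  | aab

ba->a; bab->bb; bb->a; bbb->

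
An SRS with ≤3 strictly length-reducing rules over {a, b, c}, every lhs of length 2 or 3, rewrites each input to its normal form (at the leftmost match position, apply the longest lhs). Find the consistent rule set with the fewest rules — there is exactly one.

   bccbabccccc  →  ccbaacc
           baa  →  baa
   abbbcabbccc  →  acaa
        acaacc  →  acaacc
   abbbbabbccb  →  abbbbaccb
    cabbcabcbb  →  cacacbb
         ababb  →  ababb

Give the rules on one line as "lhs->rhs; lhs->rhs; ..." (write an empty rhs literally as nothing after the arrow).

bc->c; ccc->a

  | bccbabccccc => ccbabccccc => ccbaccccc => ccbaacc
  | baa
  | abbbcabbccc => abbcabbccc => abcabbccc => acabbccc => acabccc => acaccc => acaa
  | acaacc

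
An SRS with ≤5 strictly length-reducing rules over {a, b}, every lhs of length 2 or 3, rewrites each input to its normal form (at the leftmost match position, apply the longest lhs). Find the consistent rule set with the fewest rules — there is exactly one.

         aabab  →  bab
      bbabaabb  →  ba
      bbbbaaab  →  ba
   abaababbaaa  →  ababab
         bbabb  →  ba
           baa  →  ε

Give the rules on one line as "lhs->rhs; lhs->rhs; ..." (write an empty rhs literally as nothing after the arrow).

aa->b; aaa->ab; bb->; bba->ba

  | aabab => bbab => bab
  | bbabaabb => babaabb => babbbb => babb => ba
  | bbbbaaab => bbaaab => baaab => babb => ba
  | abaababbaaa => abbbabbaaa => ababbaaa => ababaaa => ababab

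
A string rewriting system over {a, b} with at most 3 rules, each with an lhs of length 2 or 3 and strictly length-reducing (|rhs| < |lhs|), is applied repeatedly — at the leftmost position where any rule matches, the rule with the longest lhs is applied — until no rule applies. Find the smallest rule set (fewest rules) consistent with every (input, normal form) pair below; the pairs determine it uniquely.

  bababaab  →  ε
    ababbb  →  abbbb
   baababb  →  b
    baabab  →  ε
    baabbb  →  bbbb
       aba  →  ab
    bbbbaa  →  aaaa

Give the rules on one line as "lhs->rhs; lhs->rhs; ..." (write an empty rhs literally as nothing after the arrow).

  | bababaab => bbabaab => aabaab => aab => ε
  | ababbb => abbbb
  | baababb => bababb => bbabb => aabb => b
  | baabab => babab => bbab => aab => ε

aab->; ba->b; bba->aa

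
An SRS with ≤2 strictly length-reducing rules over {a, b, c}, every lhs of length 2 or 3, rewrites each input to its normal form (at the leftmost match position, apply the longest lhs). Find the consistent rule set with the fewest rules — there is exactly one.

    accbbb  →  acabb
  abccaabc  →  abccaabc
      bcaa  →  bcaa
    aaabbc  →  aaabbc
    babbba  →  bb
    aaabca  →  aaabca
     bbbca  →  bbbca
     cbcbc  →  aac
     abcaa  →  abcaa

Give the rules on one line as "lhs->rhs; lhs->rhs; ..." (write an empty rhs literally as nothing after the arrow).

ba->; cb->a

  | accbbb => acabb
  | abccaabc
  | bcaa
  | aaabbc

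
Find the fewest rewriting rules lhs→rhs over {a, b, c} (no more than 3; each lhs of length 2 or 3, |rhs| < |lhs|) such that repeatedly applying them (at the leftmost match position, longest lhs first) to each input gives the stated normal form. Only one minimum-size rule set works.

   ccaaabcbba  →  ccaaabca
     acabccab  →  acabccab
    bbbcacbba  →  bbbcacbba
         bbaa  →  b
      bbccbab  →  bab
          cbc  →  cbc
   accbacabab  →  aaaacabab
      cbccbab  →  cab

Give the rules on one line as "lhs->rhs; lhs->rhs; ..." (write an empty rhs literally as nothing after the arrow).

baa->; bcb->bc; ccb->aa

  | ccaaabcbba => ccaaabcba => ccaaabca
  | acabccab
  | bbbcacbba
  | bbaa => b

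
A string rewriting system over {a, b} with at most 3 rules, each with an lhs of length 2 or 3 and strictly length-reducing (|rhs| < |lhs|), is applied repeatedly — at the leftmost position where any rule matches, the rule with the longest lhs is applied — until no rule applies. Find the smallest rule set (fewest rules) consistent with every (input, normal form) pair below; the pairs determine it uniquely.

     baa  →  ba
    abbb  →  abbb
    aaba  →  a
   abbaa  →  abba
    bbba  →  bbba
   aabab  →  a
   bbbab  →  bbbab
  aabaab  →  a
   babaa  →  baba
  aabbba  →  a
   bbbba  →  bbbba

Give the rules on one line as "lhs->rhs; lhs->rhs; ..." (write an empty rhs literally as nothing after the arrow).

aa->a; aab->aa

  | baa => ba
  | abbb
  | aaba => aaa => aa => a
  | abbaa => abba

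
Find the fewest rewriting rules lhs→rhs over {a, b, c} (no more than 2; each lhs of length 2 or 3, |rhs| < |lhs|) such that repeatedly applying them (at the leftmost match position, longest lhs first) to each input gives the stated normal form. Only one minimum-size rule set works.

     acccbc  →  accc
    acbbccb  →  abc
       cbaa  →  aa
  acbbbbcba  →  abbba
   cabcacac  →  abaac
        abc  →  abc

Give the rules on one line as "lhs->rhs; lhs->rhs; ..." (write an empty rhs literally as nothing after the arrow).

  | acccbc => accc
  | acbbccb => abccb => abc
  | cbaa => aa
  | acbbbbcba => abbbcba => abbba

ca->a; cb->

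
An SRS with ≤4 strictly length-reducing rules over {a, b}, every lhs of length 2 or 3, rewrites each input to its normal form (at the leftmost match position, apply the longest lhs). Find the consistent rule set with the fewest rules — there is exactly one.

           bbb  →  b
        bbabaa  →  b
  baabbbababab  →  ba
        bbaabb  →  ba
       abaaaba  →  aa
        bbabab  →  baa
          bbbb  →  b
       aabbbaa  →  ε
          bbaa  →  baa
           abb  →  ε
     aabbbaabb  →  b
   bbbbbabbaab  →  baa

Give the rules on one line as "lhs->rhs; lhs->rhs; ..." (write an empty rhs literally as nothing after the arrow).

aaa->; ab->a; abb->; bb->b

  | bbb => bb => b
  | bbabaa => babaa => baaa => b
  | baabbbababab => babababab => baababab => baaabab => bbab => bab => ba
  | bbaabb => baabb => ba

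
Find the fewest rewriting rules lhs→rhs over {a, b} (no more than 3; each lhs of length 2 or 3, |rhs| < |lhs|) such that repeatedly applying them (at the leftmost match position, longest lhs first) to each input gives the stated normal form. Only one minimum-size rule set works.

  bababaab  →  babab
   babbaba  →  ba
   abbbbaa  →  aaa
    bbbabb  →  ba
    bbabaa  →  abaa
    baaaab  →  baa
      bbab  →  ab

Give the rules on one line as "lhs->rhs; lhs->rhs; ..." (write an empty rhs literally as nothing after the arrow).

  | bababaab => babab
  | babbaba => baaba => ba
  | abbbbaa => abbaa => aaa
  | bbbabb => babb => ba

aab->; bb->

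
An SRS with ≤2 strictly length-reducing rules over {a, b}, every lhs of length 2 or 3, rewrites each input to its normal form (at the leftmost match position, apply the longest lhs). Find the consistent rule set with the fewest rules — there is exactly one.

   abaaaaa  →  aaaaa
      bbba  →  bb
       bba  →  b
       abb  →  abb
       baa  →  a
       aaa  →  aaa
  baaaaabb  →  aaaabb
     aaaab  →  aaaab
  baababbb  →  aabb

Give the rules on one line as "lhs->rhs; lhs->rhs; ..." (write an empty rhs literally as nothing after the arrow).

ba->; bab->a

  | abaaaaa => aaaaa
  | bbba => bb
  | bba => b
  | abb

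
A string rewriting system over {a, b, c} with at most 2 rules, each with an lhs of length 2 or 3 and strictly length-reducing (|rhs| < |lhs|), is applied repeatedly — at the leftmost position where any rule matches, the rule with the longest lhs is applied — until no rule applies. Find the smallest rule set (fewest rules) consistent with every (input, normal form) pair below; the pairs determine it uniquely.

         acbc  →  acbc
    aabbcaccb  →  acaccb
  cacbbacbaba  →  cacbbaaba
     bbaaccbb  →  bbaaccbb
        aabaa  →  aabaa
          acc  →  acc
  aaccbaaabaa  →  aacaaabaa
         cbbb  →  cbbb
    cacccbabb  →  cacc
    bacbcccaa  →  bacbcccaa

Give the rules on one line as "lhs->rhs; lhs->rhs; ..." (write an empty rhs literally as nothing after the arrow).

  | acbc
  | aabbcaccb => acaccb
  | cacbbacbaba => cacbbaaba
  | bbaaccbb

abb->; cba->a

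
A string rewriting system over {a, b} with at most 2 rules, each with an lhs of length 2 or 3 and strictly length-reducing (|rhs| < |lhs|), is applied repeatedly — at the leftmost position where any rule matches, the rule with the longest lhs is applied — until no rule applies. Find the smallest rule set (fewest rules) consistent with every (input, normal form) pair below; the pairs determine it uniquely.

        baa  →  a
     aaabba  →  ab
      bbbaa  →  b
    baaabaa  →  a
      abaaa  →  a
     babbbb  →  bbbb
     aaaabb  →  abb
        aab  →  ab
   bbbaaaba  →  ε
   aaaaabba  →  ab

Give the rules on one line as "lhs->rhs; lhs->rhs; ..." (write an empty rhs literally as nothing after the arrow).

  | baa => a
  | aaabba => aabba => abba => ab
  | bbbaa => bba => b
  | baaabaa => aabaa => abaa => aa => a

aa->a; ba->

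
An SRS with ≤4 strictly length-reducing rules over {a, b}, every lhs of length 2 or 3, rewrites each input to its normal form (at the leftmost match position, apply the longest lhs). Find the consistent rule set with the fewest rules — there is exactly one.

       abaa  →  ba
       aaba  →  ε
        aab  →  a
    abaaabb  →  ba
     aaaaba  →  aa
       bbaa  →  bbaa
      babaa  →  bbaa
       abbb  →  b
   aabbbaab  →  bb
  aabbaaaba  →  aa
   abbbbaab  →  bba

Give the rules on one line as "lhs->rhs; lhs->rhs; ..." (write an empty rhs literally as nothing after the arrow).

ab->; aba->b; abb->; bab->bb

  | abaa => ba
  | aaba => ab => ε
  | aab => a
  | abaaabb => baabb => ba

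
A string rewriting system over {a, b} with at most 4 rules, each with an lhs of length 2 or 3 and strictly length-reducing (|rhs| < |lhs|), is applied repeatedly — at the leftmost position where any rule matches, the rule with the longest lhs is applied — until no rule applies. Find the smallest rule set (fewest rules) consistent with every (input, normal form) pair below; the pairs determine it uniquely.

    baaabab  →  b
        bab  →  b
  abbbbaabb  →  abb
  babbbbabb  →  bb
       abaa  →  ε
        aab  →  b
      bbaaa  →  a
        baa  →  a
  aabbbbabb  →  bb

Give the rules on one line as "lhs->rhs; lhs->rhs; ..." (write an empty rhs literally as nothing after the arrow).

aa->; ba->; bbb->bb

  | baaabab => aabab => bab => b
  | bab => b
  | abbbbaabb => abbbaabb => abbaabb => ababb => abb
  | babbbbabb => bbbbabb => bbbabb => bbabb => bbb => bb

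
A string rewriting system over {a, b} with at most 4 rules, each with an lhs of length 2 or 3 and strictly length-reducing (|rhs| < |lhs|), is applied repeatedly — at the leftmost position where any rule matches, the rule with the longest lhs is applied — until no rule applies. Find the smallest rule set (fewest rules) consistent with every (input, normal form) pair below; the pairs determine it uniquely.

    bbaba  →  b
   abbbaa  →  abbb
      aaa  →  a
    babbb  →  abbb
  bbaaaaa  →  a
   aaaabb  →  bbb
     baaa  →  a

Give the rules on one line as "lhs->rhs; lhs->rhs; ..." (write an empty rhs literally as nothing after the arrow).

aa->b; ba->a; baa->b

  | bbaba => baba => aba => aa => b
  | abbbaa => abbb
  | aaa => ba => a
  | babbb => abbb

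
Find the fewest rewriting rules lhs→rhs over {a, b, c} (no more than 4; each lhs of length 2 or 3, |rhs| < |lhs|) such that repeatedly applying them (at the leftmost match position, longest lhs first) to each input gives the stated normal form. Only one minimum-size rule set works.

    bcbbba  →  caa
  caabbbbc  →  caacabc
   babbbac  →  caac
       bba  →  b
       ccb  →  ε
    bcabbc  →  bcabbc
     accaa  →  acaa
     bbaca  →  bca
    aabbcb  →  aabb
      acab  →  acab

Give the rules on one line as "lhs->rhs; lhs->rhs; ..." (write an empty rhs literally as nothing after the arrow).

ba->; bbb->ca; cb->; cc->c

  | bcbbba => bbba => caa
  | caabbbbc => caacabc
  | babbbac => bbbac => caac
  | bba => b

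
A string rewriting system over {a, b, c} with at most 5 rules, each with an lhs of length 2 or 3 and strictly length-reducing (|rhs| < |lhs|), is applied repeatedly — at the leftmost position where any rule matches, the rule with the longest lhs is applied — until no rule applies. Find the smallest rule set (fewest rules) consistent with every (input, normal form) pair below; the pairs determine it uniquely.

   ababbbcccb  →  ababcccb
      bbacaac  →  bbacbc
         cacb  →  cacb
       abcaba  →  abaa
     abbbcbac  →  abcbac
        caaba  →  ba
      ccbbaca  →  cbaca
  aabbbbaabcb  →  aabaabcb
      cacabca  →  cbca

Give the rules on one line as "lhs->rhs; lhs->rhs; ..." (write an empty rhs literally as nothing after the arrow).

  | ababbbcccb => ababbcccb => ababcccb
  | bbacaac => bbacbc
  | cacb
  | abcaba => abaa

abb->ab; caa->cb; cab->a; cbb->b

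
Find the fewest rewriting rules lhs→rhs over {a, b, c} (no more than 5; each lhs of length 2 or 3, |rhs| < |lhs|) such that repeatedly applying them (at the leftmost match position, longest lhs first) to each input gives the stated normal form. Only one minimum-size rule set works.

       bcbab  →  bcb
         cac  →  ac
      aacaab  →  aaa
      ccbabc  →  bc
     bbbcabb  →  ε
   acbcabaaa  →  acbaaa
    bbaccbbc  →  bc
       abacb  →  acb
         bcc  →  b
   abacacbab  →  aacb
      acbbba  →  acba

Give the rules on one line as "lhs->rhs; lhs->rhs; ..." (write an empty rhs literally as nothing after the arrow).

ab->; bb->; ca->a; cc->

  | bcbab => bcb
  | cac => ac
  | aacaab => aaaab => aaa
  | ccbabc => babc => bc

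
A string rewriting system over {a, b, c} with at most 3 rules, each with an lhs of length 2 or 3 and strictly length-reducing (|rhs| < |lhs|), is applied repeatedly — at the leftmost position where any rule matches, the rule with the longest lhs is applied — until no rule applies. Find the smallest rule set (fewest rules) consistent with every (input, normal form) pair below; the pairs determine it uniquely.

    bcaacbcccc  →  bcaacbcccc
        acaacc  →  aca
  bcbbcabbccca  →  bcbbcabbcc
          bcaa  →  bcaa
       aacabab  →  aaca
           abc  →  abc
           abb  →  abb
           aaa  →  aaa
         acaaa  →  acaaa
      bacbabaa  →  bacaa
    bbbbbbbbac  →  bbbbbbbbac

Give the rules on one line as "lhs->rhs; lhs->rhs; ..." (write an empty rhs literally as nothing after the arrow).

  | bcaacbcccc
  | acaacc => aca
  | bcbbcabbccca => bcbbcabbcc
  | bcaa

acc->; bab->; cca->c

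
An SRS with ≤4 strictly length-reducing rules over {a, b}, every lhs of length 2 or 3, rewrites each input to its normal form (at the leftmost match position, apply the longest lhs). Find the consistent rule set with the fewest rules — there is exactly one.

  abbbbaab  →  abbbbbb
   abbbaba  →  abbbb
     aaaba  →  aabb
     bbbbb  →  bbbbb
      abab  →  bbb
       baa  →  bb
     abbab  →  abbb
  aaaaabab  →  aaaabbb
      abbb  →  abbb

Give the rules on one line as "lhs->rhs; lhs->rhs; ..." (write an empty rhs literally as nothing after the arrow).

  | abbbbaab => abbbbbb
  | abbbaba => abbbba => abbbb
  | aaaba => aabb
  | bbbbb

aba->bb; ba->b; baa->bb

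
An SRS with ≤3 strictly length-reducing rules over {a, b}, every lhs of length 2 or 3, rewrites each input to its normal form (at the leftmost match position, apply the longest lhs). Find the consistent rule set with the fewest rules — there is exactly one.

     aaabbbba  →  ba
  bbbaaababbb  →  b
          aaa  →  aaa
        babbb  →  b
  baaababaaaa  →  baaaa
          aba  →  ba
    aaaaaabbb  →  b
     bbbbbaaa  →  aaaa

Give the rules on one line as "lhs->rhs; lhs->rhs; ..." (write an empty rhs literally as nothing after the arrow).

  | aaabbbba => aabbba => abba => ba
  | bbbaaababbb => abaaababbb => baaababbb => baababbb => bababbb => bbabbb => aabbb => abb => b
  | aaa
  | babbb => bbb => ab => b

ab->b; abb->b; bb->a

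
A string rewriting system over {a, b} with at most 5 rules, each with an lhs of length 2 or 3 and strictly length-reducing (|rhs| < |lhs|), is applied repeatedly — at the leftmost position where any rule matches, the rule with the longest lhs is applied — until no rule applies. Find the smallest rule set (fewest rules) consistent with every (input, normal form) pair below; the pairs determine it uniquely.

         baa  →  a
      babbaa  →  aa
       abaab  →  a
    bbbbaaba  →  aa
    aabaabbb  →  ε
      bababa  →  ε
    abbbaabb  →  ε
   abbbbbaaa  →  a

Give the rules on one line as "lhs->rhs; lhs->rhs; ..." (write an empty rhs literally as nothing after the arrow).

  | baa => a
  | babbaa => bbaa => aa
  | abaab => aab => a
  | bbbbaaba => bbaaba => aaba => aa

aaa->a; ab->; ba->; bb->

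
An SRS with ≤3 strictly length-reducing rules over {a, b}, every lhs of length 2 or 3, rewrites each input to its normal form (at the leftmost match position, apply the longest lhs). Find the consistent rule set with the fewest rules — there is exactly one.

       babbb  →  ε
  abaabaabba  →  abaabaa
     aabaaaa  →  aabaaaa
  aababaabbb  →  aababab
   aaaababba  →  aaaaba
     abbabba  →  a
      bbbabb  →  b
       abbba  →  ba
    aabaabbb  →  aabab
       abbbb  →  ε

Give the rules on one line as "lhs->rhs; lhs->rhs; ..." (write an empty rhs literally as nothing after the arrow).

  | babbb => bb => ε
  | abaabaabba => abaabaa
  | aabaaaa
  | aababaabbb => aababab

abb->; bb->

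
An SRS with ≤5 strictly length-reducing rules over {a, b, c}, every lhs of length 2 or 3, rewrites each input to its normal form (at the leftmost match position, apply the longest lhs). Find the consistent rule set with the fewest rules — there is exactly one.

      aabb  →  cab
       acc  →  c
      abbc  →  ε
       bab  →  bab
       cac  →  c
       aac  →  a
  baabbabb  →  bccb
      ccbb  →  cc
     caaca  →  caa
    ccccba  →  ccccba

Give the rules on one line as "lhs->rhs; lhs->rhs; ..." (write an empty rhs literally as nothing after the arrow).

  | aabb => cab
  | acc => c
  | abbc => ac => ε
  | bab

aab->ca; aba->cb; ac->; bb->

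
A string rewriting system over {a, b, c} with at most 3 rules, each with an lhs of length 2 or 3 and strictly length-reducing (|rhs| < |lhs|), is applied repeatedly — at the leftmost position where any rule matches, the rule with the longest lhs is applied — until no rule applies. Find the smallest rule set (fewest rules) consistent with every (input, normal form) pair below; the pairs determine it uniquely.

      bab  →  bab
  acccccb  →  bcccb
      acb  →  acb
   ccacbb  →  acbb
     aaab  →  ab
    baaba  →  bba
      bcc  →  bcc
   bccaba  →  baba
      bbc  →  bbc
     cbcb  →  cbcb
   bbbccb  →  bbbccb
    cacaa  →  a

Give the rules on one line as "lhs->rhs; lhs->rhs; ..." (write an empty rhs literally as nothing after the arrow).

aa->; acc->b; ca->a

  | bab
  | acccccb => bcccb
  | acb
  | ccacbb => cacbb => acbb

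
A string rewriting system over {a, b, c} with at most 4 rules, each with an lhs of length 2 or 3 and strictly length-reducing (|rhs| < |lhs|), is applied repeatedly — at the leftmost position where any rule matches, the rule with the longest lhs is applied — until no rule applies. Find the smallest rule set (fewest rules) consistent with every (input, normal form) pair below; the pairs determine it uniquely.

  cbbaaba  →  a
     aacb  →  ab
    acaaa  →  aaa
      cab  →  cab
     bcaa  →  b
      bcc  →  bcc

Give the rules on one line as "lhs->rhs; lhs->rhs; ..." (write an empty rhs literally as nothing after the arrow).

ac->; ba->a; caa->

  | cbbaaba => cbaaba => caaba => ba => a
  | aacb => ab
  | acaaa => aaa
  | cab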